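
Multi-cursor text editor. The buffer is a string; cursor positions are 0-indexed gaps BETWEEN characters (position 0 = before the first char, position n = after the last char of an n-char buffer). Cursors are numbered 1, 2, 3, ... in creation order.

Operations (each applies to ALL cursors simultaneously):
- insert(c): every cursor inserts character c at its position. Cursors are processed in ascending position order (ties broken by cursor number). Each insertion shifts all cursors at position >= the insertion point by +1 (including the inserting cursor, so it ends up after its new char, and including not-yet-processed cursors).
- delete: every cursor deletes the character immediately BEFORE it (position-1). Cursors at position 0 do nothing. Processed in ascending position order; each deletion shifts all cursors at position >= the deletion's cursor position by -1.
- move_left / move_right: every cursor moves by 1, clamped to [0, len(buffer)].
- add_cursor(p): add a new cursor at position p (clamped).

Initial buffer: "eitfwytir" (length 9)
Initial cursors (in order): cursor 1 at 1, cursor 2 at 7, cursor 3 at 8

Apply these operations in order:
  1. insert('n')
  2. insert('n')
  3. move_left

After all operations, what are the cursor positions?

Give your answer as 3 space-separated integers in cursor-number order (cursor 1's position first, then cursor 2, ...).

Answer: 2 10 13

Derivation:
After op 1 (insert('n')): buffer="enitfwytninr" (len 12), cursors c1@2 c2@9 c3@11, authorship .1......2.3.
After op 2 (insert('n')): buffer="ennitfwytnninnr" (len 15), cursors c1@3 c2@11 c3@14, authorship .11......22.33.
After op 3 (move_left): buffer="ennitfwytnninnr" (len 15), cursors c1@2 c2@10 c3@13, authorship .11......22.33.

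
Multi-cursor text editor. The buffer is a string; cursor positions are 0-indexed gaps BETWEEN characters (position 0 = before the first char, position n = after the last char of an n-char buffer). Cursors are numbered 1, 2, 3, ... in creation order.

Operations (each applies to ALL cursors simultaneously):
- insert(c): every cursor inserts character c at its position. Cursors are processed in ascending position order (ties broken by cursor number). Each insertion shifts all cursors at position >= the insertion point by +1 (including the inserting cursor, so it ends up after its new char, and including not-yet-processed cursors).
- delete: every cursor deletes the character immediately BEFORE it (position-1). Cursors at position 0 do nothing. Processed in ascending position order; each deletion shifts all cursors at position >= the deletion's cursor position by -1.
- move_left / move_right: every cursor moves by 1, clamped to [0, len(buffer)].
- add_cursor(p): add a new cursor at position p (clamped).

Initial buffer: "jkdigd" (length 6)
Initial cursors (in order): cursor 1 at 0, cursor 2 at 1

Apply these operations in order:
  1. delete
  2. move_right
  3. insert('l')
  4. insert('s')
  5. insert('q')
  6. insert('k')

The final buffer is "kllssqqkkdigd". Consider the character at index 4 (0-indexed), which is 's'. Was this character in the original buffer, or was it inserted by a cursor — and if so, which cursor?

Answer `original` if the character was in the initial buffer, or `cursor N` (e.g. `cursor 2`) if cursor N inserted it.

Answer: cursor 2

Derivation:
After op 1 (delete): buffer="kdigd" (len 5), cursors c1@0 c2@0, authorship .....
After op 2 (move_right): buffer="kdigd" (len 5), cursors c1@1 c2@1, authorship .....
After op 3 (insert('l')): buffer="klldigd" (len 7), cursors c1@3 c2@3, authorship .12....
After op 4 (insert('s')): buffer="kllssdigd" (len 9), cursors c1@5 c2@5, authorship .1212....
After op 5 (insert('q')): buffer="kllssqqdigd" (len 11), cursors c1@7 c2@7, authorship .121212....
After op 6 (insert('k')): buffer="kllssqqkkdigd" (len 13), cursors c1@9 c2@9, authorship .12121212....
Authorship (.=original, N=cursor N): . 1 2 1 2 1 2 1 2 . . . .
Index 4: author = 2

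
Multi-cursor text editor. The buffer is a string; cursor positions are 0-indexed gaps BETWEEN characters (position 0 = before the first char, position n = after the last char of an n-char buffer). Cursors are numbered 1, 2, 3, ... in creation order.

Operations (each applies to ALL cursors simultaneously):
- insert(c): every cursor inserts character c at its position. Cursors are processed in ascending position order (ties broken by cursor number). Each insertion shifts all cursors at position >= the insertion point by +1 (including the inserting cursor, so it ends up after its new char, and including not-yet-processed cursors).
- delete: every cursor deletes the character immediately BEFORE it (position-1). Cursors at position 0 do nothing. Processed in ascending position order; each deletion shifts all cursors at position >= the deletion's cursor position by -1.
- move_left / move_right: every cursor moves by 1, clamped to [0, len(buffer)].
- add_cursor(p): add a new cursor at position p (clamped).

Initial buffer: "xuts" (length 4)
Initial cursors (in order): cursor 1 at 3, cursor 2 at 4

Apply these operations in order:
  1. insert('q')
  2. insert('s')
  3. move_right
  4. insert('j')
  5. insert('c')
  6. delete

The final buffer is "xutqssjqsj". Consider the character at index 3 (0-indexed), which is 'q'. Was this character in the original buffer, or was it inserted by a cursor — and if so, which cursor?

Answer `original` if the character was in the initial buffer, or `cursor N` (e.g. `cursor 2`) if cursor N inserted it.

Answer: cursor 1

Derivation:
After op 1 (insert('q')): buffer="xutqsq" (len 6), cursors c1@4 c2@6, authorship ...1.2
After op 2 (insert('s')): buffer="xutqssqs" (len 8), cursors c1@5 c2@8, authorship ...11.22
After op 3 (move_right): buffer="xutqssqs" (len 8), cursors c1@6 c2@8, authorship ...11.22
After op 4 (insert('j')): buffer="xutqssjqsj" (len 10), cursors c1@7 c2@10, authorship ...11.1222
After op 5 (insert('c')): buffer="xutqssjcqsjc" (len 12), cursors c1@8 c2@12, authorship ...11.112222
After op 6 (delete): buffer="xutqssjqsj" (len 10), cursors c1@7 c2@10, authorship ...11.1222
Authorship (.=original, N=cursor N): . . . 1 1 . 1 2 2 2
Index 3: author = 1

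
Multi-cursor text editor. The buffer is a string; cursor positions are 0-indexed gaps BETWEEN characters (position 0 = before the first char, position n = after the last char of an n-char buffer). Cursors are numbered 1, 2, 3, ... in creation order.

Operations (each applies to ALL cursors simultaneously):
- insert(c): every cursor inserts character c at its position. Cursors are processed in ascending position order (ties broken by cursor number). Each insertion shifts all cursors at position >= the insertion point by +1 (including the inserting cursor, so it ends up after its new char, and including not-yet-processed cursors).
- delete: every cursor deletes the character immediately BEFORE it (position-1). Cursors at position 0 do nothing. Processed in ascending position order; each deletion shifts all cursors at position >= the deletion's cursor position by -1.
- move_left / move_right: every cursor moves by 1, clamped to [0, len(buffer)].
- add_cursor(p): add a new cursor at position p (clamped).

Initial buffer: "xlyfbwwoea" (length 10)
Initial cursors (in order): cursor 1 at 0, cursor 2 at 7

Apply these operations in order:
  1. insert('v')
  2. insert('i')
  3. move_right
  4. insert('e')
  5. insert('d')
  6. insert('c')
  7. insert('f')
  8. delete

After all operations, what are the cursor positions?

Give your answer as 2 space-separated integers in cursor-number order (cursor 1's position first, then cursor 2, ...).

After op 1 (insert('v')): buffer="vxlyfbwwvoea" (len 12), cursors c1@1 c2@9, authorship 1.......2...
After op 2 (insert('i')): buffer="vixlyfbwwvioea" (len 14), cursors c1@2 c2@11, authorship 11.......22...
After op 3 (move_right): buffer="vixlyfbwwvioea" (len 14), cursors c1@3 c2@12, authorship 11.......22...
After op 4 (insert('e')): buffer="vixelyfbwwvioeea" (len 16), cursors c1@4 c2@14, authorship 11.1......22.2..
After op 5 (insert('d')): buffer="vixedlyfbwwvioedea" (len 18), cursors c1@5 c2@16, authorship 11.11......22.22..
After op 6 (insert('c')): buffer="vixedclyfbwwvioedcea" (len 20), cursors c1@6 c2@18, authorship 11.111......22.222..
After op 7 (insert('f')): buffer="vixedcflyfbwwvioedcfea" (len 22), cursors c1@7 c2@20, authorship 11.1111......22.2222..
After op 8 (delete): buffer="vixedclyfbwwvioedcea" (len 20), cursors c1@6 c2@18, authorship 11.111......22.222..

Answer: 6 18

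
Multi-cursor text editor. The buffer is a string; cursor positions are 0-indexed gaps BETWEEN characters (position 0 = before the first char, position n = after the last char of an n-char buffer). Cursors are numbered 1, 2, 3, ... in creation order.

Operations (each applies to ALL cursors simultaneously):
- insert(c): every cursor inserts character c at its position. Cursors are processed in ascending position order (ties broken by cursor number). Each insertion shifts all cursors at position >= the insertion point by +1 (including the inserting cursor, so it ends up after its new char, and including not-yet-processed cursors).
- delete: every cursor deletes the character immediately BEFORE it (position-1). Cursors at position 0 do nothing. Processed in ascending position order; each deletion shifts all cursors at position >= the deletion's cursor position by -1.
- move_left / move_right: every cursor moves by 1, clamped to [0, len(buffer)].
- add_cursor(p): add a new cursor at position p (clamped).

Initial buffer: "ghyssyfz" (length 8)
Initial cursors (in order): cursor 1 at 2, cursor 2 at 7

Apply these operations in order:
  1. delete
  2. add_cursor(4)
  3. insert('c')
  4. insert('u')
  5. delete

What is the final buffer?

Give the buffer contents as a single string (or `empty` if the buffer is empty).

Answer: gcysscycz

Derivation:
After op 1 (delete): buffer="gyssyz" (len 6), cursors c1@1 c2@5, authorship ......
After op 2 (add_cursor(4)): buffer="gyssyz" (len 6), cursors c1@1 c3@4 c2@5, authorship ......
After op 3 (insert('c')): buffer="gcysscycz" (len 9), cursors c1@2 c3@6 c2@8, authorship .1...3.2.
After op 4 (insert('u')): buffer="gcuysscuycuz" (len 12), cursors c1@3 c3@8 c2@11, authorship .11...33.22.
After op 5 (delete): buffer="gcysscycz" (len 9), cursors c1@2 c3@6 c2@8, authorship .1...3.2.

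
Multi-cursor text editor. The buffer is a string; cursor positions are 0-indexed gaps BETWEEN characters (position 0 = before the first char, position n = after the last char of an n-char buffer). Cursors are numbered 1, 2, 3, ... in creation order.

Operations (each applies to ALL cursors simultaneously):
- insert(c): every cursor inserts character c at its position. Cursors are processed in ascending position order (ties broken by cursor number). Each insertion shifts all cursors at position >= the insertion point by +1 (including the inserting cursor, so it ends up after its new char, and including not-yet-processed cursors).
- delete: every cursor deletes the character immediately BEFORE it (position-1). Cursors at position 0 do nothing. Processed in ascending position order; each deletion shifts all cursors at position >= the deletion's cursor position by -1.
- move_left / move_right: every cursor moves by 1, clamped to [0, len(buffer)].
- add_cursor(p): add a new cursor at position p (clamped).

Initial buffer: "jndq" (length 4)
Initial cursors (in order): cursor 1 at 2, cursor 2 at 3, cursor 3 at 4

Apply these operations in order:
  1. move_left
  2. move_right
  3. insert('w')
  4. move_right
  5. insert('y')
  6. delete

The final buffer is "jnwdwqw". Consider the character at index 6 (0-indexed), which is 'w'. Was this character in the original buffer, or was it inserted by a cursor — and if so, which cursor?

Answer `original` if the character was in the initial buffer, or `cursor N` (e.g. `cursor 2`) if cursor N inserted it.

After op 1 (move_left): buffer="jndq" (len 4), cursors c1@1 c2@2 c3@3, authorship ....
After op 2 (move_right): buffer="jndq" (len 4), cursors c1@2 c2@3 c3@4, authorship ....
After op 3 (insert('w')): buffer="jnwdwqw" (len 7), cursors c1@3 c2@5 c3@7, authorship ..1.2.3
After op 4 (move_right): buffer="jnwdwqw" (len 7), cursors c1@4 c2@6 c3@7, authorship ..1.2.3
After op 5 (insert('y')): buffer="jnwdywqywy" (len 10), cursors c1@5 c2@8 c3@10, authorship ..1.12.233
After op 6 (delete): buffer="jnwdwqw" (len 7), cursors c1@4 c2@6 c3@7, authorship ..1.2.3
Authorship (.=original, N=cursor N): . . 1 . 2 . 3
Index 6: author = 3

Answer: cursor 3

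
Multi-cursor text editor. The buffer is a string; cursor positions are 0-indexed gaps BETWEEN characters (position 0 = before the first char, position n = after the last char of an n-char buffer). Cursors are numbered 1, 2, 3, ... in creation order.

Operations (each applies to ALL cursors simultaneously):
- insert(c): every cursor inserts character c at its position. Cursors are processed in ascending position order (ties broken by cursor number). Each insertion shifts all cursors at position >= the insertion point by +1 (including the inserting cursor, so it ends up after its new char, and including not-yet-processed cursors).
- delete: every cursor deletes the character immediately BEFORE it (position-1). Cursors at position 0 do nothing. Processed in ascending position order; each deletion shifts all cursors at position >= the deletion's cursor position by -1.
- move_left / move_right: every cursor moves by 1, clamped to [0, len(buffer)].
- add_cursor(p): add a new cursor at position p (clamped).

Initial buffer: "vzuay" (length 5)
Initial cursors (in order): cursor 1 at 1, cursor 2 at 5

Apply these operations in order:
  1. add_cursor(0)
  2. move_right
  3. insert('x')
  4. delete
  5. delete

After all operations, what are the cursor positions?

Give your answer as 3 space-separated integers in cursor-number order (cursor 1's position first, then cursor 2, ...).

Answer: 0 2 0

Derivation:
After op 1 (add_cursor(0)): buffer="vzuay" (len 5), cursors c3@0 c1@1 c2@5, authorship .....
After op 2 (move_right): buffer="vzuay" (len 5), cursors c3@1 c1@2 c2@5, authorship .....
After op 3 (insert('x')): buffer="vxzxuayx" (len 8), cursors c3@2 c1@4 c2@8, authorship .3.1...2
After op 4 (delete): buffer="vzuay" (len 5), cursors c3@1 c1@2 c2@5, authorship .....
After op 5 (delete): buffer="ua" (len 2), cursors c1@0 c3@0 c2@2, authorship ..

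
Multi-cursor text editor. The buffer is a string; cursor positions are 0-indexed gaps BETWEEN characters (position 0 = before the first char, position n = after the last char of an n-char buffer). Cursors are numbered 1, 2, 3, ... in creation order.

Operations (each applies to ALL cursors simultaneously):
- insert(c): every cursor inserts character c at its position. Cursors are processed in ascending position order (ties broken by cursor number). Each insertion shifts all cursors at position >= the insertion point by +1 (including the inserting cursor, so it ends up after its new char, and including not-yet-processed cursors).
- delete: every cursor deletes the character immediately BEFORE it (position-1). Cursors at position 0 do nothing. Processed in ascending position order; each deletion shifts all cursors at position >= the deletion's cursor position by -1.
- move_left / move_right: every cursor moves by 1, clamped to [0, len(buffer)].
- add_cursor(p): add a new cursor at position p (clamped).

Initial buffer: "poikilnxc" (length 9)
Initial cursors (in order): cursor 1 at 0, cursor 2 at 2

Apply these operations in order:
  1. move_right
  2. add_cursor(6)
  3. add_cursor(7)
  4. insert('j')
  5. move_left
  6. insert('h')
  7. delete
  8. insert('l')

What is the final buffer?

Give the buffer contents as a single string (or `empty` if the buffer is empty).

Answer: pljoiljkilljnljxc

Derivation:
After op 1 (move_right): buffer="poikilnxc" (len 9), cursors c1@1 c2@3, authorship .........
After op 2 (add_cursor(6)): buffer="poikilnxc" (len 9), cursors c1@1 c2@3 c3@6, authorship .........
After op 3 (add_cursor(7)): buffer="poikilnxc" (len 9), cursors c1@1 c2@3 c3@6 c4@7, authorship .........
After op 4 (insert('j')): buffer="pjoijkiljnjxc" (len 13), cursors c1@2 c2@5 c3@9 c4@11, authorship .1..2...3.4..
After op 5 (move_left): buffer="pjoijkiljnjxc" (len 13), cursors c1@1 c2@4 c3@8 c4@10, authorship .1..2...3.4..
After op 6 (insert('h')): buffer="phjoihjkilhjnhjxc" (len 17), cursors c1@2 c2@6 c3@11 c4@14, authorship .11..22...33.44..
After op 7 (delete): buffer="pjoijkiljnjxc" (len 13), cursors c1@1 c2@4 c3@8 c4@10, authorship .1..2...3.4..
After op 8 (insert('l')): buffer="pljoiljkilljnljxc" (len 17), cursors c1@2 c2@6 c3@11 c4@14, authorship .11..22...33.44..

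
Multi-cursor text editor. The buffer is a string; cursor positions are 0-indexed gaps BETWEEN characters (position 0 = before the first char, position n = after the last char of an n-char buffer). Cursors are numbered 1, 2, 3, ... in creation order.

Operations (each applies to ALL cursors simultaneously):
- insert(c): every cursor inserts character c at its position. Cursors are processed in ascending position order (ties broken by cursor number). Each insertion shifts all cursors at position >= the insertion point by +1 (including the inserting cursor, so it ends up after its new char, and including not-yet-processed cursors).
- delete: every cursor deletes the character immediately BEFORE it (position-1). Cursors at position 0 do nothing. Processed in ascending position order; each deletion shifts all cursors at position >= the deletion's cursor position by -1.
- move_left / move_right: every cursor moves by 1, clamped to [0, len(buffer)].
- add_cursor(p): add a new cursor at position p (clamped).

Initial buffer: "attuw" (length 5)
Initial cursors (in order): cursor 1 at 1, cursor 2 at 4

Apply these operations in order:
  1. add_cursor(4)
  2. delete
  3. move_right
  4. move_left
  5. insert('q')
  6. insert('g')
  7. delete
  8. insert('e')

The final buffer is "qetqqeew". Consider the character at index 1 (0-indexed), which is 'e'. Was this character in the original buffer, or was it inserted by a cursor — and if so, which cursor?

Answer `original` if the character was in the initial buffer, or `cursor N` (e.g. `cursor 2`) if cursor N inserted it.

After op 1 (add_cursor(4)): buffer="attuw" (len 5), cursors c1@1 c2@4 c3@4, authorship .....
After op 2 (delete): buffer="tw" (len 2), cursors c1@0 c2@1 c3@1, authorship ..
After op 3 (move_right): buffer="tw" (len 2), cursors c1@1 c2@2 c3@2, authorship ..
After op 4 (move_left): buffer="tw" (len 2), cursors c1@0 c2@1 c3@1, authorship ..
After op 5 (insert('q')): buffer="qtqqw" (len 5), cursors c1@1 c2@4 c3@4, authorship 1.23.
After op 6 (insert('g')): buffer="qgtqqggw" (len 8), cursors c1@2 c2@7 c3@7, authorship 11.2323.
After op 7 (delete): buffer="qtqqw" (len 5), cursors c1@1 c2@4 c3@4, authorship 1.23.
After op 8 (insert('e')): buffer="qetqqeew" (len 8), cursors c1@2 c2@7 c3@7, authorship 11.2323.
Authorship (.=original, N=cursor N): 1 1 . 2 3 2 3 .
Index 1: author = 1

Answer: cursor 1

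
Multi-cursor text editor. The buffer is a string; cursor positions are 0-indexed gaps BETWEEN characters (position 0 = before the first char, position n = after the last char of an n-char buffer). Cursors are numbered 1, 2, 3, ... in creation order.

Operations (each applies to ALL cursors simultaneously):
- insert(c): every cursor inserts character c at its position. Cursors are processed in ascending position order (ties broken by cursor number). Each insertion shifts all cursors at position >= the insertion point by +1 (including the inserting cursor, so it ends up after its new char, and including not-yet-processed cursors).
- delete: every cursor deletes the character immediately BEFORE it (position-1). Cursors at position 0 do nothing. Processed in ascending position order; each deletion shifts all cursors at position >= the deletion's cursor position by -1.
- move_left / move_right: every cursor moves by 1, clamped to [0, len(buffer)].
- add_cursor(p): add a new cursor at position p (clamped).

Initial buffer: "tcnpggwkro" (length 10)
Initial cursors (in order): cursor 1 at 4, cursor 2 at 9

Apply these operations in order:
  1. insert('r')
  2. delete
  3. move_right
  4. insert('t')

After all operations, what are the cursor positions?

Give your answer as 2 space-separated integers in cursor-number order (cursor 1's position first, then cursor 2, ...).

Answer: 6 12

Derivation:
After op 1 (insert('r')): buffer="tcnprggwkrro" (len 12), cursors c1@5 c2@11, authorship ....1.....2.
After op 2 (delete): buffer="tcnpggwkro" (len 10), cursors c1@4 c2@9, authorship ..........
After op 3 (move_right): buffer="tcnpggwkro" (len 10), cursors c1@5 c2@10, authorship ..........
After op 4 (insert('t')): buffer="tcnpgtgwkrot" (len 12), cursors c1@6 c2@12, authorship .....1.....2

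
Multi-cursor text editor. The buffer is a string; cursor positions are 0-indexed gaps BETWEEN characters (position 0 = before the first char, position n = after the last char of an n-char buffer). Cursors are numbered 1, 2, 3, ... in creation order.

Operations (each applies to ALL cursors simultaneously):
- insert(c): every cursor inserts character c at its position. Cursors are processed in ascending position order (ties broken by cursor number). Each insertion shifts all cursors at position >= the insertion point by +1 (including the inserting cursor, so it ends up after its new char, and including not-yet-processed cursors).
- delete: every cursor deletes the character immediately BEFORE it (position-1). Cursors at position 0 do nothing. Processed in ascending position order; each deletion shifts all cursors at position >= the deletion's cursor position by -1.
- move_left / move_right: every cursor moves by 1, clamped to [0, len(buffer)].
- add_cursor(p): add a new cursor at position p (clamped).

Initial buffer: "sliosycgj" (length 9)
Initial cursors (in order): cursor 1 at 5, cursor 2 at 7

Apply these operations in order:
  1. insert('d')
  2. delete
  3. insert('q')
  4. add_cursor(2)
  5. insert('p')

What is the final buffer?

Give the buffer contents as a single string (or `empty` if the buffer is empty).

Answer: slpiosqpycqpgj

Derivation:
After op 1 (insert('d')): buffer="sliosdycdgj" (len 11), cursors c1@6 c2@9, authorship .....1..2..
After op 2 (delete): buffer="sliosycgj" (len 9), cursors c1@5 c2@7, authorship .........
After op 3 (insert('q')): buffer="sliosqycqgj" (len 11), cursors c1@6 c2@9, authorship .....1..2..
After op 4 (add_cursor(2)): buffer="sliosqycqgj" (len 11), cursors c3@2 c1@6 c2@9, authorship .....1..2..
After op 5 (insert('p')): buffer="slpiosqpycqpgj" (len 14), cursors c3@3 c1@8 c2@12, authorship ..3...11..22..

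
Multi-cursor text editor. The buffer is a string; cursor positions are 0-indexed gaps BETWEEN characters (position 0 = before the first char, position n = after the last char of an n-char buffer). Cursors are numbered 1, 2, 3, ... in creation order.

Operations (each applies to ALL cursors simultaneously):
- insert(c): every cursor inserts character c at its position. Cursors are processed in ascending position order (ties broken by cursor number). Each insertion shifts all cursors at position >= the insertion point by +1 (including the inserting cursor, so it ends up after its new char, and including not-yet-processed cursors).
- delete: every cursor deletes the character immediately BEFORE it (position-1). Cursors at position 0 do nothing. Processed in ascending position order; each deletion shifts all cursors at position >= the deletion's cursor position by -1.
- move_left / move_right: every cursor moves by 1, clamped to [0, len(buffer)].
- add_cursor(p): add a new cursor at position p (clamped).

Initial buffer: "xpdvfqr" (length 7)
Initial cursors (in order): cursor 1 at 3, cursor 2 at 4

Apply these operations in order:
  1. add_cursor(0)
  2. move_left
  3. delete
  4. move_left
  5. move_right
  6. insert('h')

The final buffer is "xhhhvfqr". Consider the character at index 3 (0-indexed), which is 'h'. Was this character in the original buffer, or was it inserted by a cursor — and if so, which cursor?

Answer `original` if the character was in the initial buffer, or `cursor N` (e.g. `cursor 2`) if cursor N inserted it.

After op 1 (add_cursor(0)): buffer="xpdvfqr" (len 7), cursors c3@0 c1@3 c2@4, authorship .......
After op 2 (move_left): buffer="xpdvfqr" (len 7), cursors c3@0 c1@2 c2@3, authorship .......
After op 3 (delete): buffer="xvfqr" (len 5), cursors c3@0 c1@1 c2@1, authorship .....
After op 4 (move_left): buffer="xvfqr" (len 5), cursors c1@0 c2@0 c3@0, authorship .....
After op 5 (move_right): buffer="xvfqr" (len 5), cursors c1@1 c2@1 c3@1, authorship .....
After op 6 (insert('h')): buffer="xhhhvfqr" (len 8), cursors c1@4 c2@4 c3@4, authorship .123....
Authorship (.=original, N=cursor N): . 1 2 3 . . . .
Index 3: author = 3

Answer: cursor 3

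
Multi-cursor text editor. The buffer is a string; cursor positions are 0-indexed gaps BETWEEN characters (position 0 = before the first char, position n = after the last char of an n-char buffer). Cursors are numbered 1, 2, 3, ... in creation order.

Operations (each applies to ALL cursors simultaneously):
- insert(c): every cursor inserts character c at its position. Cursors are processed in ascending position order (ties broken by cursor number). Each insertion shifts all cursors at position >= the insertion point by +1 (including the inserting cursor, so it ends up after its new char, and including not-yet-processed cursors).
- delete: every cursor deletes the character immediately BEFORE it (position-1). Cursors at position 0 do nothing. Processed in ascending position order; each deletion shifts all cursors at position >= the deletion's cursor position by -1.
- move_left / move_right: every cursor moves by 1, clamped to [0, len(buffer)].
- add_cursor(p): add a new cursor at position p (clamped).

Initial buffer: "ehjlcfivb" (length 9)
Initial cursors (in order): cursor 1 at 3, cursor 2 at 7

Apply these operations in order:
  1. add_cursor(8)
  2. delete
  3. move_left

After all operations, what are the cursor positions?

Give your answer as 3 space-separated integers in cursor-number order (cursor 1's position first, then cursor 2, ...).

After op 1 (add_cursor(8)): buffer="ehjlcfivb" (len 9), cursors c1@3 c2@7 c3@8, authorship .........
After op 2 (delete): buffer="ehlcfb" (len 6), cursors c1@2 c2@5 c3@5, authorship ......
After op 3 (move_left): buffer="ehlcfb" (len 6), cursors c1@1 c2@4 c3@4, authorship ......

Answer: 1 4 4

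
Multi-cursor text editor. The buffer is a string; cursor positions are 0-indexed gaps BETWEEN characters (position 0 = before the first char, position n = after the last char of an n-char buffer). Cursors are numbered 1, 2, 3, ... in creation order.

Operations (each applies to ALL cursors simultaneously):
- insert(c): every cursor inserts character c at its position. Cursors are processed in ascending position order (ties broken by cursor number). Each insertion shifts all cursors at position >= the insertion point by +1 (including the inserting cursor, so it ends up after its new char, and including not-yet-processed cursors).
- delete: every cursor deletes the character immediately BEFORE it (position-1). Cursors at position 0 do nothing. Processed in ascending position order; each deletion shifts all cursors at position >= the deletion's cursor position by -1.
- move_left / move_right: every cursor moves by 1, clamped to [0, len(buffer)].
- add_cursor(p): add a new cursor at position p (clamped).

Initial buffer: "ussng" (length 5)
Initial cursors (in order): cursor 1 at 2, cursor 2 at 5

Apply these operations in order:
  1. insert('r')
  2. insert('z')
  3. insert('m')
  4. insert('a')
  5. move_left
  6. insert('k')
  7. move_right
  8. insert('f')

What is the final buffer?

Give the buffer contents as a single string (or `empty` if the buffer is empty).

After op 1 (insert('r')): buffer="usrsngr" (len 7), cursors c1@3 c2@7, authorship ..1...2
After op 2 (insert('z')): buffer="usrzsngrz" (len 9), cursors c1@4 c2@9, authorship ..11...22
After op 3 (insert('m')): buffer="usrzmsngrzm" (len 11), cursors c1@5 c2@11, authorship ..111...222
After op 4 (insert('a')): buffer="usrzmasngrzma" (len 13), cursors c1@6 c2@13, authorship ..1111...2222
After op 5 (move_left): buffer="usrzmasngrzma" (len 13), cursors c1@5 c2@12, authorship ..1111...2222
After op 6 (insert('k')): buffer="usrzmkasngrzmka" (len 15), cursors c1@6 c2@14, authorship ..11111...22222
After op 7 (move_right): buffer="usrzmkasngrzmka" (len 15), cursors c1@7 c2@15, authorship ..11111...22222
After op 8 (insert('f')): buffer="usrzmkafsngrzmkaf" (len 17), cursors c1@8 c2@17, authorship ..111111...222222

Answer: usrzmkafsngrzmkaf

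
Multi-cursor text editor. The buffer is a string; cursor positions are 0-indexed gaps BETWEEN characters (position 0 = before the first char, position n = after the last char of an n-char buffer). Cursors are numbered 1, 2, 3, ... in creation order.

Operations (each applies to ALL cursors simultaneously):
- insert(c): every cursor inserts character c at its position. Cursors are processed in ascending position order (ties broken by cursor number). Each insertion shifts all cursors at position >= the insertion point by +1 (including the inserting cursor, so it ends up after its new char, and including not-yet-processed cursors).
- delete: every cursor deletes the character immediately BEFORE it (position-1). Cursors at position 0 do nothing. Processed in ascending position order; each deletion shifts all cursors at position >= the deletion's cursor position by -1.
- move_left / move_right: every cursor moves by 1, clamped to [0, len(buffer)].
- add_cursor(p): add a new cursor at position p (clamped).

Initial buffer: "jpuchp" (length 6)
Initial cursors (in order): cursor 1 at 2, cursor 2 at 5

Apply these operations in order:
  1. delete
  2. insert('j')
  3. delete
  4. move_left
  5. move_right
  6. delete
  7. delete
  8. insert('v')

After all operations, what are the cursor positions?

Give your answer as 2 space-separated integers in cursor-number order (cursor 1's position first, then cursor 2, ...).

Answer: 2 2

Derivation:
After op 1 (delete): buffer="jucp" (len 4), cursors c1@1 c2@3, authorship ....
After op 2 (insert('j')): buffer="jjucjp" (len 6), cursors c1@2 c2@5, authorship .1..2.
After op 3 (delete): buffer="jucp" (len 4), cursors c1@1 c2@3, authorship ....
After op 4 (move_left): buffer="jucp" (len 4), cursors c1@0 c2@2, authorship ....
After op 5 (move_right): buffer="jucp" (len 4), cursors c1@1 c2@3, authorship ....
After op 6 (delete): buffer="up" (len 2), cursors c1@0 c2@1, authorship ..
After op 7 (delete): buffer="p" (len 1), cursors c1@0 c2@0, authorship .
After op 8 (insert('v')): buffer="vvp" (len 3), cursors c1@2 c2@2, authorship 12.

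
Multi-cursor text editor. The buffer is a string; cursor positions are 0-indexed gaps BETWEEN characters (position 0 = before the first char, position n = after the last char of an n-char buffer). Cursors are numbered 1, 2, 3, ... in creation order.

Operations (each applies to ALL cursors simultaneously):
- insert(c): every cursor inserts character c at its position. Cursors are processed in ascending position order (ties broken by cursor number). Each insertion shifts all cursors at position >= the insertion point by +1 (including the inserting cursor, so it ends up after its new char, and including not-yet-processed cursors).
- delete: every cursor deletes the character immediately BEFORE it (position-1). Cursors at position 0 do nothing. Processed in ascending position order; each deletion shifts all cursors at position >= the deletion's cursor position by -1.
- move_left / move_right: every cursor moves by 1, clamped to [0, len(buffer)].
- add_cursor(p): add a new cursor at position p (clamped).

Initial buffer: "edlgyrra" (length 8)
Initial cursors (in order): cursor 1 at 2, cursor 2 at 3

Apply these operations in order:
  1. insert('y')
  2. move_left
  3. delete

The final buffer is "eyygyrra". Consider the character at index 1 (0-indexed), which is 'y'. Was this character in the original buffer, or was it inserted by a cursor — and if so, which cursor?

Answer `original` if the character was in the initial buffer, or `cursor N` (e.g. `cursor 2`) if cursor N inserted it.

Answer: cursor 1

Derivation:
After op 1 (insert('y')): buffer="edylygyrra" (len 10), cursors c1@3 c2@5, authorship ..1.2.....
After op 2 (move_left): buffer="edylygyrra" (len 10), cursors c1@2 c2@4, authorship ..1.2.....
After op 3 (delete): buffer="eyygyrra" (len 8), cursors c1@1 c2@2, authorship .12.....
Authorship (.=original, N=cursor N): . 1 2 . . . . .
Index 1: author = 1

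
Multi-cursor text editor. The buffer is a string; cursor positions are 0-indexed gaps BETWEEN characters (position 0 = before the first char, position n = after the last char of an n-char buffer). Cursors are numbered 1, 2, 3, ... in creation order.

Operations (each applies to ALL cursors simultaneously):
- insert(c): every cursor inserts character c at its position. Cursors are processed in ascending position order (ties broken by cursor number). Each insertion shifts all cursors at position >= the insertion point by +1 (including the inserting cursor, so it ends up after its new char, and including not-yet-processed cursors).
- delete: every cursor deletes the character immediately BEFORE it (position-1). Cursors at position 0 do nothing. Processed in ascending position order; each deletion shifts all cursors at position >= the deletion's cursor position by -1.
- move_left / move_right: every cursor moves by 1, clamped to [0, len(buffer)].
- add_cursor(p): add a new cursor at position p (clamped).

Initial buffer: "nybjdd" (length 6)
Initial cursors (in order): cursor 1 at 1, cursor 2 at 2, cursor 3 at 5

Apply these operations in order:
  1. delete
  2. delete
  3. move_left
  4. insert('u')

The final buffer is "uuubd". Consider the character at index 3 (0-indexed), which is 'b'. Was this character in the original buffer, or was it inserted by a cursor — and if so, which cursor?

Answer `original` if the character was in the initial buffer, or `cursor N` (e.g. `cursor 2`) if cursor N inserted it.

After op 1 (delete): buffer="bjd" (len 3), cursors c1@0 c2@0 c3@2, authorship ...
After op 2 (delete): buffer="bd" (len 2), cursors c1@0 c2@0 c3@1, authorship ..
After op 3 (move_left): buffer="bd" (len 2), cursors c1@0 c2@0 c3@0, authorship ..
After op 4 (insert('u')): buffer="uuubd" (len 5), cursors c1@3 c2@3 c3@3, authorship 123..
Authorship (.=original, N=cursor N): 1 2 3 . .
Index 3: author = original

Answer: original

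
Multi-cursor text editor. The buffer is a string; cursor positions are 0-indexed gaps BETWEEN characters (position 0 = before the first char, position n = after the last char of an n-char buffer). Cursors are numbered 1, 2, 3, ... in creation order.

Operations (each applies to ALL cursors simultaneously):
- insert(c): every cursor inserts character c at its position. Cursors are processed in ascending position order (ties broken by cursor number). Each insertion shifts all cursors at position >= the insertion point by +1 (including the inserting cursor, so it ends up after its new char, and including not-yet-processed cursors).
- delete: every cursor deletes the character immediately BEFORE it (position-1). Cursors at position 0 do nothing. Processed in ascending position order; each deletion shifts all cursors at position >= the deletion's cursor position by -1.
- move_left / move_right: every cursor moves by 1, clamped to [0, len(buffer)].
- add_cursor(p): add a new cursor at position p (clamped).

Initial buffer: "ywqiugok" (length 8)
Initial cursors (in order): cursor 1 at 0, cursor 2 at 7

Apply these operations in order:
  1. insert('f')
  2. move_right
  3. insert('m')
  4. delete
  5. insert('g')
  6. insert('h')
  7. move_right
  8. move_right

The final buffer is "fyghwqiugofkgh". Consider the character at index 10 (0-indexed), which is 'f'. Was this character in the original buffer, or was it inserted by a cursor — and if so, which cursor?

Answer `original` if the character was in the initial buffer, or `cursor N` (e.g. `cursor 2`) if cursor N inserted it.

Answer: cursor 2

Derivation:
After op 1 (insert('f')): buffer="fywqiugofk" (len 10), cursors c1@1 c2@9, authorship 1.......2.
After op 2 (move_right): buffer="fywqiugofk" (len 10), cursors c1@2 c2@10, authorship 1.......2.
After op 3 (insert('m')): buffer="fymwqiugofkm" (len 12), cursors c1@3 c2@12, authorship 1.1......2.2
After op 4 (delete): buffer="fywqiugofk" (len 10), cursors c1@2 c2@10, authorship 1.......2.
After op 5 (insert('g')): buffer="fygwqiugofkg" (len 12), cursors c1@3 c2@12, authorship 1.1......2.2
After op 6 (insert('h')): buffer="fyghwqiugofkgh" (len 14), cursors c1@4 c2@14, authorship 1.11......2.22
After op 7 (move_right): buffer="fyghwqiugofkgh" (len 14), cursors c1@5 c2@14, authorship 1.11......2.22
After op 8 (move_right): buffer="fyghwqiugofkgh" (len 14), cursors c1@6 c2@14, authorship 1.11......2.22
Authorship (.=original, N=cursor N): 1 . 1 1 . . . . . . 2 . 2 2
Index 10: author = 2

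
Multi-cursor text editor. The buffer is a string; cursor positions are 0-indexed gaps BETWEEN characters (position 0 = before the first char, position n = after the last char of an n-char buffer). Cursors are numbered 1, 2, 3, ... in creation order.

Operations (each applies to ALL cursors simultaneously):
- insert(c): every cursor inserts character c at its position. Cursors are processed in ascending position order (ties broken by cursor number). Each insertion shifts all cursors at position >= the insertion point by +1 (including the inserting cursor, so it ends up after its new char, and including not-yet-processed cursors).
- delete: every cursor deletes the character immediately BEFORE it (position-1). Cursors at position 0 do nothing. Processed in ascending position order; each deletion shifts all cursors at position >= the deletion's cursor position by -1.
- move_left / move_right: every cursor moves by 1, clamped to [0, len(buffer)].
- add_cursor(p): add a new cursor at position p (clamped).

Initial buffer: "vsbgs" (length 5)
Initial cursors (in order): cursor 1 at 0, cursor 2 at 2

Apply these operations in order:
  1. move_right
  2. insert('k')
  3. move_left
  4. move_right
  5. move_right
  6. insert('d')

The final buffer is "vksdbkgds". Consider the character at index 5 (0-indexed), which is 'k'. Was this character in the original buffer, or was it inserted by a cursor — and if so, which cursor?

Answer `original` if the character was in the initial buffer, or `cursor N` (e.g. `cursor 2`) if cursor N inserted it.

After op 1 (move_right): buffer="vsbgs" (len 5), cursors c1@1 c2@3, authorship .....
After op 2 (insert('k')): buffer="vksbkgs" (len 7), cursors c1@2 c2@5, authorship .1..2..
After op 3 (move_left): buffer="vksbkgs" (len 7), cursors c1@1 c2@4, authorship .1..2..
After op 4 (move_right): buffer="vksbkgs" (len 7), cursors c1@2 c2@5, authorship .1..2..
After op 5 (move_right): buffer="vksbkgs" (len 7), cursors c1@3 c2@6, authorship .1..2..
After op 6 (insert('d')): buffer="vksdbkgds" (len 9), cursors c1@4 c2@8, authorship .1.1.2.2.
Authorship (.=original, N=cursor N): . 1 . 1 . 2 . 2 .
Index 5: author = 2

Answer: cursor 2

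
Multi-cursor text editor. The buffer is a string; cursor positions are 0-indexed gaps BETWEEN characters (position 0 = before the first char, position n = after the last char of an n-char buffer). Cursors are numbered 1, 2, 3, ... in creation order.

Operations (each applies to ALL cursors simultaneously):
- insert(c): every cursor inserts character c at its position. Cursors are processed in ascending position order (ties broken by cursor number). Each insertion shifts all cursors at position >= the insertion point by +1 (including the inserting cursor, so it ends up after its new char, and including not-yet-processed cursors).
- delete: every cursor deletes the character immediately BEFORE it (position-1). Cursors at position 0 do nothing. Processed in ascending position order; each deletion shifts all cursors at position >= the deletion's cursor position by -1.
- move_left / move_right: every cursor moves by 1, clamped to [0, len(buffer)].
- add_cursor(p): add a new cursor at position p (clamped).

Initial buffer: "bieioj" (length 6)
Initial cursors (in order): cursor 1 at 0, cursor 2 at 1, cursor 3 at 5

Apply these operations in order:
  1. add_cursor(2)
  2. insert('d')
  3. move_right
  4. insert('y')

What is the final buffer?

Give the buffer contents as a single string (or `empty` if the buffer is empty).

Answer: dbydiydeyiodjy

Derivation:
After op 1 (add_cursor(2)): buffer="bieioj" (len 6), cursors c1@0 c2@1 c4@2 c3@5, authorship ......
After op 2 (insert('d')): buffer="dbdideiodj" (len 10), cursors c1@1 c2@3 c4@5 c3@9, authorship 1.2.4...3.
After op 3 (move_right): buffer="dbdideiodj" (len 10), cursors c1@2 c2@4 c4@6 c3@10, authorship 1.2.4...3.
After op 4 (insert('y')): buffer="dbydiydeyiodjy" (len 14), cursors c1@3 c2@6 c4@9 c3@14, authorship 1.12.24.4..3.3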